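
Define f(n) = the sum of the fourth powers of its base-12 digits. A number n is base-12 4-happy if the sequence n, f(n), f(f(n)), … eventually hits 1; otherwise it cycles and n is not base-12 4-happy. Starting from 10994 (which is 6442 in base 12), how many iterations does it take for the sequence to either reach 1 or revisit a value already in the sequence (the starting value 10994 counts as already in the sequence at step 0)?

14

10994 = (6,4,4,2)_12 → 6⁴ + 4⁴ + 4⁴ + 2⁴ = 1296 + 256 + 256 + 16 = 1824
1824 = (1,0,8,0)_12 → 1⁴ + 0⁴ + 8⁴ + 0⁴ = 1 + 0 + 4096 + 0 = 4097
4097 = (2,4,5,5)_12 → 2⁴ + 4⁴ + 5⁴ + 5⁴ = 16 + 256 + 625 + 625 = 1522
1522 = (10,6,10)_12 → 10⁴ + 6⁴ + 10⁴ = 10000 + 1296 + 10000 = 21296
21296 = (1,0,3,10,8)_12 → 1⁴ + 0⁴ + 3⁴ + 10⁴ + 8⁴ = 1 + 0 + 81 + 10000 + 4096 = 14178
14178 = (8,2,5,6)_12 → 8⁴ + 2⁴ + 5⁴ + 6⁴ = 4096 + 16 + 625 + 1296 = 6033
6033 = (3,5,10,9)_12 → 3⁴ + 5⁴ + 10⁴ + 9⁴ = 81 + 625 + 10000 + 6561 = 17267
17267 = (9,11,10,11)_12 → 9⁴ + 11⁴ + 10⁴ + 11⁴ = 6561 + 14641 + 10000 + 14641 = 45843
45843 = (2,2,6,4,3)_12 → 2⁴ + 2⁴ + 6⁴ + 4⁴ + 3⁴ = 16 + 16 + 1296 + 256 + 81 = 1665
1665 = (11,6,9)_12 → 11⁴ + 6⁴ + 9⁴ = 14641 + 1296 + 6561 = 22498
22498 = (1,1,0,2,10)_12 → 1⁴ + 1⁴ + 0⁴ + 2⁴ + 10⁴ = 1 + 1 + 0 + 16 + 10000 = 10018
10018 = (5,9,6,10)_12 → 5⁴ + 9⁴ + 6⁴ + 10⁴ = 625 + 6561 + 1296 + 10000 = 18482
18482 = (10,8,4,2)_12 → 10⁴ + 8⁴ + 4⁴ + 2⁴ = 10000 + 4096 + 256 + 16 = 14368
14368 = (8,3,9,4)_12 → 8⁴ + 3⁴ + 9⁴ + 4⁴ = 4096 + 81 + 6561 + 256 = 10994  — 10994 repeats.
That took 14 steps.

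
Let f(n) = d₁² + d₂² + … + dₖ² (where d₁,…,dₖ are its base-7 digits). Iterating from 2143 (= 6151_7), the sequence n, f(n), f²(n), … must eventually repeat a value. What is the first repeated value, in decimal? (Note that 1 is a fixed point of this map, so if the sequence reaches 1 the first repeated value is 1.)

25

2143 = (6,1,5,1)_7 → 6² + 1² + 5² + 1² = 63
63 = (1,2,0)_7 → 1² + 2² + 0² = 5
5 = (5)_7 → 5² = 25
25 = (3,4)_7 → 3² + 4² = 25  — 25 already appeared earlier.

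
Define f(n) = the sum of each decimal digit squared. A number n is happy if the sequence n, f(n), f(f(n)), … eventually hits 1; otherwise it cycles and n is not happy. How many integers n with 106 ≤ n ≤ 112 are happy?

1

106: 106 → 37 → 58 → 89 → 145 → 42 → 20 → 4 → 16 → 37  (repeats 37)
107: 107 → 50 → 25 → 29 → 85 → 89 → 145 → 42 → 20 → 4 → 16 → 37 → 58 → 89  (repeats 89)
108: 108 → 65 → 61 → 37 → 58 → 89 → 145 → 42 → 20 → 4 → 16 → 37  (repeats 37)
109: 109 → 82 → 68 → 100 → 1  (reaches 1)
110: 110 → 2 → 4 → 16 → 37 → 58 → 89 → 145 → 42 → 20 → 4  (repeats 4)
111: 111 → 3 → 9 → 81 → 65 → 61 → 37 → 58 → 89 → 145 → 42 → 20 → 4 → 16 → 37  (repeats 37)
112: 112 → 6 → 36 → 45 → 41 → 17 → 50 → 25 → 29 → 85 → 89 → 145 → 42 → 20 → 4 → 16 → 37 → 58 → 89  (repeats 89)
happy: 109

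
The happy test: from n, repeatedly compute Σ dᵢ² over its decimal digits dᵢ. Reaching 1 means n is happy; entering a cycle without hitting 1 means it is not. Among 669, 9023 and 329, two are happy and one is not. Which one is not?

669

669: 669 → 153 → 35 → 34 → 25 → 29 → 85 → 89 → 145 → 42 → 20 → 4 → 16 → 37 → 58 → 89  — repeats 89 (not happy)
9023: 9023 → 94 → 97 → 130 → 10 → 1  — reaches 1 (happy)
329: 329 → 94 → 97 → 130 → 10 → 1  — reaches 1 (happy)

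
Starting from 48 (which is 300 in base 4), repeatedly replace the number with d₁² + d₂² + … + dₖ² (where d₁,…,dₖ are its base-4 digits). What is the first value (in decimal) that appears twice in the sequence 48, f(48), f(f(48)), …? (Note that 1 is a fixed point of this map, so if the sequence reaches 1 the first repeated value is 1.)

48 = (3,0,0)_4 → 3² + 0² + 0² = 9
9 = (2,1)_4 → 2² + 1² = 5
5 = (1,1)_4 → 1² + 1² = 2
2 = (2)_4 → 2² = 4
4 = (1,0)_4 → 1² + 0² = 1  — reached the fixed point 1.
1 → 1, so 1 is the first repeated value.

1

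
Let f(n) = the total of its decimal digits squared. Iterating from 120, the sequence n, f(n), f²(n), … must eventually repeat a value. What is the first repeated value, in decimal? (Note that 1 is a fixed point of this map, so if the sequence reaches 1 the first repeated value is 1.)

89

120 → 5
5 → 25
25 → 29
29 → 85
85 → 89
89 → 145
145 → 42
42 → 20
20 → 4
4 → 16
16 → 37
37 → 58
58 → 89  — 89 already appeared earlier.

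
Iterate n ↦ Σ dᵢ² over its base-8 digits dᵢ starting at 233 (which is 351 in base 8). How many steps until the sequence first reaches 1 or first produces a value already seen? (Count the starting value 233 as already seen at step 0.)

5

233 = (3,5,1)_8 → 3² + 5² + 1² = 9 + 25 + 1 = 35
35 = (4,3)_8 → 4² + 3² = 16 + 9 = 25
25 = (3,1)_8 → 3² + 1² = 9 + 1 = 10
10 = (1,2)_8 → 1² + 2² = 1 + 4 = 5
5 = (5)_8 → 5² = 25  — 25 repeats.
That took 5 steps.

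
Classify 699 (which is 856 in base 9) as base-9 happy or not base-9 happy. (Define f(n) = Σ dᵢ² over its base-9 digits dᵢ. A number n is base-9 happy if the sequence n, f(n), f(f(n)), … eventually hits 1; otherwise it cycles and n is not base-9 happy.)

699 = (8,5,6)_9 → 8² + 5² + 6² = 64 + 25 + 36 = 125
125 = (1,4,8)_9 → 1² + 4² + 8² = 1 + 16 + 64 = 81
81 = (1,0,0)_9 → 1² + 0² + 0² = 1 + 0 + 0 = 1  — reached 1.

base-9 happy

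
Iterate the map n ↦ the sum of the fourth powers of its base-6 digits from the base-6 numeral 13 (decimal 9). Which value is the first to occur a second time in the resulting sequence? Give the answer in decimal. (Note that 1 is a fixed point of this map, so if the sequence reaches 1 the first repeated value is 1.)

82

9 = (1,3)_6 → 1⁴ + 3⁴ = 82
82 = (2,1,4)_6 → 2⁴ + 1⁴ + 4⁴ = 273
273 = (1,1,3,3)_6 → 1⁴ + 1⁴ + 3⁴ + 3⁴ = 164
164 = (4,3,2)_6 → 4⁴ + 3⁴ + 2⁴ = 353
353 = (1,3,4,5)_6 → 1⁴ + 3⁴ + 4⁴ + 5⁴ = 963
963 = (4,2,4,3)_6 → 4⁴ + 2⁴ + 4⁴ + 3⁴ = 609
609 = (2,4,5,3)_6 → 2⁴ + 4⁴ + 5⁴ + 3⁴ = 978
978 = (4,3,1,0)_6 → 4⁴ + 3⁴ + 1⁴ + 0⁴ = 338
338 = (1,3,2,2)_6 → 1⁴ + 3⁴ + 2⁴ + 2⁴ = 114
114 = (3,1,0)_6 → 3⁴ + 1⁴ + 0⁴ = 82  — 82 already appeared earlier.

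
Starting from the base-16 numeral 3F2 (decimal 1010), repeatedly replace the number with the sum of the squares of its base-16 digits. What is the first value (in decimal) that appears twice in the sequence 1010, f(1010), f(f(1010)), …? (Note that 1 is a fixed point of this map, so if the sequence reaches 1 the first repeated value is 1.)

1

1010 = (3,15,2)_16 → 3² + 15² + 2² = 9 + 225 + 4 = 238
238 = (14,14)_16 → 14² + 14² = 196 + 196 = 392
392 = (1,8,8)_16 → 1² + 8² + 8² = 1 + 64 + 64 = 129
129 = (8,1)_16 → 8² + 1² = 64 + 1 = 65
65 = (4,1)_16 → 4² + 1² = 16 + 1 = 17
17 = (1,1)_16 → 1² + 1² = 1 + 1 = 2
2 = (2)_16 → 2² = 4
4 = (4)_16 → 4² = 16
16 = (1,0)_16 → 1² + 0² = 1 + 0 = 1  — reached the fixed point 1.
1 → 1, so 1 is the first repeated value.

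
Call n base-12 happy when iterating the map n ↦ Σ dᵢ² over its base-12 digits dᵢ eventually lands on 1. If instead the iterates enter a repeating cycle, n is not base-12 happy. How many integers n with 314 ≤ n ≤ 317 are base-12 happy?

1

314: 314 → 12 → 1  — base-12 happy
315: 315 → 17 → 26 → 8 → 64 → 41 → 34 → 104 → 128 → 164 → 66 → 61 → 26  — not base-12 happy
316: 316 → 24 → 4 → 16 → 17 → 26 → 8 → 64 → 41 → 34 → 104 → 128 → 164 → 66 → 61 → 26  — not base-12 happy
317: 317 → 33 → 85 → 50 → 20 → 65 → 50  — not base-12 happy
base-12 happy: 314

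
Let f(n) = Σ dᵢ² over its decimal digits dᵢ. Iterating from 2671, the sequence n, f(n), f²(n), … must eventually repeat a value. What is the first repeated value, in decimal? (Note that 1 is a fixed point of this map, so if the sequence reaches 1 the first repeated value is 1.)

37

2671 → 2² + 6² + 7² + 1² = 4 + 36 + 49 + 1 = 90
90 → 9² + 0² = 81 + 0 = 81
81 → 8² + 1² = 64 + 1 = 65
65 → 6² + 5² = 36 + 25 = 61
61 → 6² + 1² = 36 + 1 = 37
37 → 3² + 7² = 9 + 49 = 58
58 → 5² + 8² = 25 + 64 = 89
89 → 8² + 9² = 64 + 81 = 145
145 → 1² + 4² + 5² = 1 + 16 + 25 = 42
42 → 4² + 2² = 16 + 4 = 20
20 → 2² + 0² = 4 + 0 = 4
4 → 4² = 16
16 → 1² + 6² = 1 + 36 = 37  — 37 already appeared earlier.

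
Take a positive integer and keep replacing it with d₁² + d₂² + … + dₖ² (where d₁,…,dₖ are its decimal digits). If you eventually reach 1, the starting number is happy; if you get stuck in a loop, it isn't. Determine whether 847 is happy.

847 → 8² + 4² + 7² = 129
129 → 1² + 2² + 9² = 86
86 → 8² + 6² = 100
100 → 1² + 0² + 0² = 1  — reached 1.

happy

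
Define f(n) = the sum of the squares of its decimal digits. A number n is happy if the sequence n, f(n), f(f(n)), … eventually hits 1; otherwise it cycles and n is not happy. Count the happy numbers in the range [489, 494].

489: 489 → 161 → 38 → 73 → 58 → 89 → 145 → 42 → 20 → 4 → 16 → 37 → 58  (repeats 58)
490: 490 → 97 → 130 → 10 → 1  (reaches 1)
491: 491 → 98 → 145 → 42 → 20 → 4 → 16 → 37 → 58 → 89 → 145  (repeats 145)
492: 492 → 101 → 2 → 4 → 16 → 37 → 58 → 89 → 145 → 42 → 20 → 4  (repeats 4)
493: 493 → 106 → 37 → 58 → 89 → 145 → 42 → 20 → 4 → 16 → 37  (repeats 37)
494: 494 → 113 → 11 → 2 → 4 → 16 → 37 → 58 → 89 → 145 → 42 → 20 → 4  (repeats 4)
happy: 490

1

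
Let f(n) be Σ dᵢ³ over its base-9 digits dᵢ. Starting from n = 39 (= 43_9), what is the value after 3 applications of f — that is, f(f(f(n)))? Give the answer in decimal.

39 = (4,3)_9 → 4³ + 3³ = 64 + 27 = 91
91 = (1,1,1)_9 → 1³ + 1³ + 1³ = 1 + 1 + 1 = 3
3 = (3)_9 → 3³ = 27

27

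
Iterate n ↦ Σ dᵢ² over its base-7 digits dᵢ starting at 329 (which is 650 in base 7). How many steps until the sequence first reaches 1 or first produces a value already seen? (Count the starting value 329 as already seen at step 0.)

4

329 = (6,5,0)_7 → 6² + 5² + 0² = 36 + 25 + 0 = 61
61 = (1,1,5)_7 → 1² + 1² + 5² = 1 + 1 + 25 = 27
27 = (3,6)_7 → 3² + 6² = 9 + 36 = 45
45 = (6,3)_7 → 6² + 3² = 36 + 9 = 45  — 45 repeats.
That took 4 steps.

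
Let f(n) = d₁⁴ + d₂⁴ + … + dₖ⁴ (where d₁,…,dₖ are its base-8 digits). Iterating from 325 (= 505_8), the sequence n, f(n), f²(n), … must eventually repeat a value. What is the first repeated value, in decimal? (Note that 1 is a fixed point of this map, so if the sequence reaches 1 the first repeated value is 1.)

256

325 = (5,0,5)_8 → 1250
1250 = (2,3,4,2)_8 → 369
369 = (5,6,1)_8 → 1922
1922 = (3,6,0,2)_8 → 1393
1393 = (2,5,6,1)_8 → 1938
1938 = (3,6,2,2)_8 → 1409
1409 = (2,6,0,1)_8 → 1313
1313 = (2,4,4,1)_8 → 529
529 = (1,0,2,1)_8 → 18
18 = (2,2)_8 → 32
32 = (4,0)_8 → 256
256 = (4,0,0)_8 → 256  — 256 already appeared earlier.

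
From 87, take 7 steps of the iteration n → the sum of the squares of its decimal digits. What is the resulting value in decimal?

58

87 → 8² + 7² = 113
113 → 1² + 1² + 3² = 11
11 → 1² + 1² = 2
2 → 2² = 4
4 → 4² = 16
16 → 1² + 6² = 37
37 → 3² + 7² = 58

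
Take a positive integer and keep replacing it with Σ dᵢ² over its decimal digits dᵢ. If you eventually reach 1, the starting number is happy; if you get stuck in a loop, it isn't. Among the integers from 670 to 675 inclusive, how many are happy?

670: 670 → 85 → 89 → 145 → 42 → 20 → 4 → 16 → 37 → 58 → 89  (repeats 89)
671: 671 → 86 → 100 → 1  (reaches 1)
672: 672 → 89 → 145 → 42 → 20 → 4 → 16 → 37 → 58 → 89  (repeats 89)
673: 673 → 94 → 97 → 130 → 10 → 1  (reaches 1)
674: 674 → 101 → 2 → 4 → 16 → 37 → 58 → 89 → 145 → 42 → 20 → 4  (repeats 4)
675: 675 → 110 → 2 → 4 → 16 → 37 → 58 → 89 → 145 → 42 → 20 → 4  (repeats 4)
happy: 671, 673

2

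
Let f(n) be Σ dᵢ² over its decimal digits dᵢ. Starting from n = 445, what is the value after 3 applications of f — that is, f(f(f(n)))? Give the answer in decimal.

65

445 → 4² + 4² + 5² = 57
57 → 5² + 7² = 74
74 → 7² + 4² = 65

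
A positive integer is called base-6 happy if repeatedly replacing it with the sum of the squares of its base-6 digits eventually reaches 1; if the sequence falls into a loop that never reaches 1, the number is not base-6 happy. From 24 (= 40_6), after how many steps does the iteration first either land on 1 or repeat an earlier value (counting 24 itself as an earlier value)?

10

24 = (4,0)_6 → 16
16 = (2,4)_6 → 20
20 = (3,2)_6 → 13
13 = (2,1)_6 → 5
5 = (5)_6 → 25
25 = (4,1)_6 → 17
17 = (2,5)_6 → 29
29 = (4,5)_6 → 41
41 = (1,0,5)_6 → 26
26 = (4,2)_6 → 20  — 20 repeats.
That took 10 steps.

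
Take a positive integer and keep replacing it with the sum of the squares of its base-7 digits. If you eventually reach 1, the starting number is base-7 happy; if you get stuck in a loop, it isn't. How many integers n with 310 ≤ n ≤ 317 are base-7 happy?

2

310: 310 → 44 → 40 → 50 → 2 → 4 → 16 → 8 → 2  — not base-7 happy
311: 311 → 49 → 1  — base-7 happy
312: 312 → 56 → 2 → 4 → 16 → 8 → 2  — not base-7 happy
313: 313 → 65 → 9 → 5 → 25 → 25  — not base-7 happy
314: 314 → 76 → 46 → 52 → 10 → 10  — not base-7 happy
315: 315 → 45 → 45  — not base-7 happy
316: 316 → 46 → 52 → 10 → 10  — not base-7 happy
317: 317 → 49 → 1  — base-7 happy
base-7 happy: 311, 317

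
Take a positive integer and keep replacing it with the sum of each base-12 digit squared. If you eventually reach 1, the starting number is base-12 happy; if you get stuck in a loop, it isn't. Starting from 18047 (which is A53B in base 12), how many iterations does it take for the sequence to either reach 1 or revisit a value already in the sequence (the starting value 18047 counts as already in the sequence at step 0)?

18047 = (10,5,3,11)_12 → 10² + 5² + 3² + 11² = 100 + 25 + 9 + 121 = 255
255 = (1,9,3)_12 → 1² + 9² + 3² = 1 + 81 + 9 = 91
91 = (7,7)_12 → 7² + 7² = 49 + 49 = 98
98 = (8,2)_12 → 8² + 2² = 64 + 4 = 68
68 = (5,8)_12 → 5² + 8² = 25 + 64 = 89
89 = (7,5)_12 → 7² + 5² = 49 + 25 = 74
74 = (6,2)_12 → 6² + 2² = 36 + 4 = 40
40 = (3,4)_12 → 3² + 4² = 9 + 16 = 25
25 = (2,1)_12 → 2² + 1² = 4 + 1 = 5
5 = (5)_12 → 5² = 25  — 25 repeats.
That took 10 steps.

10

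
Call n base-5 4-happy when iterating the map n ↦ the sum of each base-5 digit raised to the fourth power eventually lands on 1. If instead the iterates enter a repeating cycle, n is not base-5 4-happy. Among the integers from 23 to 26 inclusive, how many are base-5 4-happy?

1

23: 23 → 337 → 129 → 257 → 33 → 83 → 163 → 99 → 593 → 499 → 849 → 595 → 593  (repeats 593)
24: 24 → 512 → 288 → 114 → 528 → 338 → 194 → 354 → 528  (repeats 528)
25: 25 → 1  (reaches 1)
26: 26 → 2 → 16 → 82 → 98 → 418 → 244 → 594 → 674 → 514 → 528 → 338 → 194 → 354 → 528  (repeats 528)
base-5 4-happy: 25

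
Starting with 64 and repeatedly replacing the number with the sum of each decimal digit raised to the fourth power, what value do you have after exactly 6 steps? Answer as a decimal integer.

13747

64 → 6⁴ + 4⁴ = 1552
1552 → 1⁴ + 5⁴ + 5⁴ + 2⁴ = 1267
1267 → 1⁴ + 2⁴ + 6⁴ + 7⁴ = 3714
3714 → 3⁴ + 7⁴ + 1⁴ + 4⁴ = 2739
2739 → 2⁴ + 7⁴ + 3⁴ + 9⁴ = 9059
9059 → 9⁴ + 0⁴ + 5⁴ + 9⁴ = 13747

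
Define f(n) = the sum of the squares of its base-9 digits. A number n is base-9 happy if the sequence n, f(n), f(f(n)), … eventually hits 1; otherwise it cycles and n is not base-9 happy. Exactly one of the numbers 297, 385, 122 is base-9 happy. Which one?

385

297: 297 → 45 → 25 → 53 → 89 → 65 → 53  — repeats 53 (not base-9 happy)
385: 385 → 101 → 9 → 1  — reaches 1 (base-9 happy)
122: 122 → 42 → 52 → 74 → 68 → 74  — repeats 74 (not base-9 happy)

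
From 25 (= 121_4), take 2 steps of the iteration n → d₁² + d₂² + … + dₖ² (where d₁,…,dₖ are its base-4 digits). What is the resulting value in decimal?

5

25 = (1,2,1)_4 → 1² + 2² + 1² = 6
6 = (1,2)_4 → 1² + 2² = 5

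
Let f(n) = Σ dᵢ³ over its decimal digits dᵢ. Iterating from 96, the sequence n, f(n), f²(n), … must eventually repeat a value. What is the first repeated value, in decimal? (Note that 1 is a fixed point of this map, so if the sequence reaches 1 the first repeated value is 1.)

153

96 → 945
945 → 918
918 → 1242
1242 → 81
81 → 513
513 → 153
153 → 153  — 153 already appeared earlier.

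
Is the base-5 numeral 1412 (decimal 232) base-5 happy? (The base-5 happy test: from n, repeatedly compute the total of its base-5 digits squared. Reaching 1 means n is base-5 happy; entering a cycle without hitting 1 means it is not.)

232 = (1,4,1,2)_5 → 1² + 4² + 1² + 2² = 1 + 16 + 1 + 4 = 22
22 = (4,2)_5 → 4² + 2² = 16 + 4 = 20
20 = (4,0)_5 → 4² + 0² = 16 + 0 = 16
16 = (3,1)_5 → 3² + 1² = 9 + 1 = 10
10 = (2,0)_5 → 2² + 0² = 4 + 0 = 4
4 = (4)_5 → 4² = 16  — 16 already seen; the sequence cycles without reaching 1.

not base-5 happy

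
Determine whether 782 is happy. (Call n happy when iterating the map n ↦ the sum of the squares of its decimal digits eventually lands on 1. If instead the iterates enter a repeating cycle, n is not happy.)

not happy

782 → 117
117 → 51
51 → 26
26 → 40
40 → 16
16 → 37
37 → 58
58 → 89
89 → 145
145 → 42
42 → 20
20 → 4
4 → 16  — 16 already seen; the sequence cycles without reaching 1.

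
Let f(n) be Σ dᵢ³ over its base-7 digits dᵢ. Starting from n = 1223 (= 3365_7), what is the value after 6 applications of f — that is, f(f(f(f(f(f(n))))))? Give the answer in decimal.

125

1223 = (3,3,6,5)_7 → 395
395 = (1,1,0,3)_7 → 29
29 = (4,1)_7 → 65
65 = (1,2,2)_7 → 17
17 = (2,3)_7 → 35
35 = (5,0)_7 → 125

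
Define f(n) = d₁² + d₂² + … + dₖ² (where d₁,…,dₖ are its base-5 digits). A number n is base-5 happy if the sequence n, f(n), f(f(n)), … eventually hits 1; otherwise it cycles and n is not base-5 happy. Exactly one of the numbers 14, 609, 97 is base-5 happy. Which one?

14: 14 → 20 → 16 → 10 → 4 → 16  — repeats 16 (not base-5 happy)
609: 609 → 49 → 33 → 11 → 5 → 1  — reaches 1 (base-5 happy)
97: 97 → 29 → 17 → 13 → 13  — repeats 13 (not base-5 happy)

609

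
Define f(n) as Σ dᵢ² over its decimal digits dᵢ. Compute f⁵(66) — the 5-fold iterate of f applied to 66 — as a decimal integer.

29

66 → 6² + 6² = 36 + 36 = 72
72 → 7² + 2² = 49 + 4 = 53
53 → 5² + 3² = 25 + 9 = 34
34 → 3² + 4² = 9 + 16 = 25
25 → 2² + 5² = 4 + 25 = 29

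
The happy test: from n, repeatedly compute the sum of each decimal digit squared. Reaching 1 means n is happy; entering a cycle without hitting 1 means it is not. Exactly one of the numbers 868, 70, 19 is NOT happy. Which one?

868

868: 868 → 164 → 53 → 34 → 25 → 29 → 85 → 89 → 145 → 42 → 20 → 4 → 16 → 37 → 58 → 89  — repeats 89 (not happy)
70: 70 → 49 → 97 → 130 → 10 → 1  — reaches 1 (happy)
19: 19 → 82 → 68 → 100 → 1  — reaches 1 (happy)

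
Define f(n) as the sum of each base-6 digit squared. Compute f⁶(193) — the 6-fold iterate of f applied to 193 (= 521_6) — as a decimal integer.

26

193 = (5,2,1)_6 → 5² + 2² + 1² = 30
30 = (5,0)_6 → 5² + 0² = 25
25 = (4,1)_6 → 4² + 1² = 17
17 = (2,5)_6 → 2² + 5² = 29
29 = (4,5)_6 → 4² + 5² = 41
41 = (1,0,5)_6 → 1² + 0² + 5² = 26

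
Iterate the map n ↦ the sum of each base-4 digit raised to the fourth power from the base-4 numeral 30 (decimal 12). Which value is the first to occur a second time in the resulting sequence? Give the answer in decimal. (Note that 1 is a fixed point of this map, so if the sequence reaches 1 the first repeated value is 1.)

81

12 = (3,0)_4 → 81
81 = (1,1,0,1)_4 → 3
3 = (3)_4 → 81  — 81 already appeared earlier.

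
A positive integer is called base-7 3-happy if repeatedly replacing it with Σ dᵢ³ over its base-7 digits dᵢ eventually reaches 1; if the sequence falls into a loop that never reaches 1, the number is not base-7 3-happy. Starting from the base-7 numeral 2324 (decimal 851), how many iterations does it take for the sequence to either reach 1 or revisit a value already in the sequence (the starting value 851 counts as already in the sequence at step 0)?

851 = (2,3,2,4)_7 → 2³ + 3³ + 2³ + 4³ = 8 + 27 + 8 + 64 = 107
107 = (2,1,2)_7 → 2³ + 1³ + 2³ = 8 + 1 + 8 = 17
17 = (2,3)_7 → 2³ + 3³ = 8 + 27 = 35
35 = (5,0)_7 → 5³ + 0³ = 125 + 0 = 125
125 = (2,3,6)_7 → 2³ + 3³ + 6³ = 8 + 27 + 216 = 251
251 = (5,0,6)_7 → 5³ + 0³ + 6³ = 125 + 0 + 216 = 341
341 = (6,6,5)_7 → 6³ + 6³ + 5³ = 216 + 216 + 125 = 557
557 = (1,4,2,4)_7 → 1³ + 4³ + 2³ + 4³ = 1 + 64 + 8 + 64 = 137
137 = (2,5,4)_7 → 2³ + 5³ + 4³ = 8 + 125 + 64 = 197
197 = (4,0,1)_7 → 4³ + 0³ + 1³ = 64 + 0 + 1 = 65
65 = (1,2,2)_7 → 1³ + 2³ + 2³ = 1 + 8 + 8 = 17  — 17 repeats.
That took 11 steps.

11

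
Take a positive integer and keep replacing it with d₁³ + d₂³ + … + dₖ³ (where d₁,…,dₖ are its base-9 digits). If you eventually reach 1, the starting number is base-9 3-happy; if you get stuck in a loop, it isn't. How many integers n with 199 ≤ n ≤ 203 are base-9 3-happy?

199: 199 → 73 → 513 → 243 → 27 → 27  (repeats 27)
200: 200 → 80 → 1024 → 496 → 218 → 232 → 694 → 638 → 1198 → 470 → 476 → 980 → 540 → 432 → 152 → 856 → 128 → 134 → 638  (repeats 638)
201: 201 → 99 → 9 → 1  (reaches 1)
202: 202 → 136 → 218 → 232 → 694 → 638 → 1198 → 470 → 476 → 980 → 540 → 432 → 152 → 856 → 128 → 134 → 638  (repeats 638)
203: 203 → 197 → 547 → 775 → 127 → 127  (repeats 127)
base-9 3-happy: 201

1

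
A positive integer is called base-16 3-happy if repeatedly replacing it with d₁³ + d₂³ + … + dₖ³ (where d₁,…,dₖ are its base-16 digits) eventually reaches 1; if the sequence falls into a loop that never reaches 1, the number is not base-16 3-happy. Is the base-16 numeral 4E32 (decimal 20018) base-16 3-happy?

not base-16 3-happy

20018 = (4,14,3,2)_16 → 2843
2843 = (11,1,11)_16 → 2663
2663 = (10,6,7)_16 → 1559
1559 = (6,1,7)_16 → 560
560 = (2,3,0)_16 → 35
35 = (2,3)_16 → 35  — 35 already seen; the sequence cycles without reaching 1.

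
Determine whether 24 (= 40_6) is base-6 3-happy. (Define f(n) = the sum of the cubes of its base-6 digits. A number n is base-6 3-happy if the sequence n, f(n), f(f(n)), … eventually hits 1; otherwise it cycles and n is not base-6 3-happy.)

24 = (4,0)_6 → 4³ + 0³ = 64
64 = (1,4,4)_6 → 1³ + 4³ + 4³ = 129
129 = (3,3,3)_6 → 3³ + 3³ + 3³ = 81
81 = (2,1,3)_6 → 2³ + 1³ + 3³ = 36
36 = (1,0,0)_6 → 1³ + 0³ + 0³ = 1  — reached 1.

base-6 3-happy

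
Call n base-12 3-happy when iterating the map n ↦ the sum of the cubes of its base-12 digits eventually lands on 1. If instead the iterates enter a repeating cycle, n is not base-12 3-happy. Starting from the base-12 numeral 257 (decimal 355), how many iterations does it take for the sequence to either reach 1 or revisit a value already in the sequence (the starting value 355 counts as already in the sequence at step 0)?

14

355 = (2,5,7)_12 → 2³ + 5³ + 7³ = 8 + 125 + 343 = 476
476 = (3,3,8)_12 → 3³ + 3³ + 8³ = 27 + 27 + 512 = 566
566 = (3,11,2)_12 → 3³ + 11³ + 2³ = 27 + 1331 + 8 = 1366
1366 = (9,5,10)_12 → 9³ + 5³ + 10³ = 729 + 125 + 1000 = 1854
1854 = (1,0,10,6)_12 → 1³ + 0³ + 10³ + 6³ = 1 + 0 + 1000 + 216 = 1217
1217 = (8,5,5)_12 → 8³ + 5³ + 5³ = 512 + 125 + 125 = 762
762 = (5,3,6)_12 → 5³ + 3³ + 6³ = 125 + 27 + 216 = 368
368 = (2,6,8)_12 → 2³ + 6³ + 8³ = 8 + 216 + 512 = 736
736 = (5,1,4)_12 → 5³ + 1³ + 4³ = 125 + 1 + 64 = 190
190 = (1,3,10)_12 → 1³ + 3³ + 10³ = 1 + 27 + 1000 = 1028
1028 = (7,1,8)_12 → 7³ + 1³ + 8³ = 343 + 1 + 512 = 856
856 = (5,11,4)_12 → 5³ + 11³ + 4³ = 125 + 1331 + 64 = 1520
1520 = (10,6,8)_12 → 10³ + 6³ + 8³ = 1000 + 216 + 512 = 1728
1728 = (1,0,0,0)_12 → 1³ + 0³ + 0³ + 0³ = 1 + 0 + 0 + 0 = 1  — reached 1.
That took 14 steps.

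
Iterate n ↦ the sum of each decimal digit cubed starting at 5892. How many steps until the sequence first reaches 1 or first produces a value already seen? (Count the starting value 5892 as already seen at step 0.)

13

5892 → 1374
1374 → 435
435 → 216
216 → 225
225 → 141
141 → 66
66 → 432
432 → 99
99 → 1458
1458 → 702
702 → 351
351 → 153
153 → 153  — 153 repeats.
That took 13 steps.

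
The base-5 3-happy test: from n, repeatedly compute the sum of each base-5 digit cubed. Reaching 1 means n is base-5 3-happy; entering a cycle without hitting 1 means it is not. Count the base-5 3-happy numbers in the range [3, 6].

3: 3 → 27 → 9 → 65 → 35 → 9  (repeats 9)
4: 4 → 64 → 80 → 28 → 28  (repeats 28)
5: 5 → 1  (reaches 1)
6: 6 → 2 → 8 → 28 → 28  (repeats 28)
base-5 3-happy: 5

1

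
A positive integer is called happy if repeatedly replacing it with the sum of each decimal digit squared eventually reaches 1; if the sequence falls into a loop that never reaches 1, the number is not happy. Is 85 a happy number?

not happy

85 → 89
89 → 145
145 → 42
42 → 20
20 → 4
4 → 16
16 → 37
37 → 58
58 → 89  — 89 already seen; the sequence cycles without reaching 1.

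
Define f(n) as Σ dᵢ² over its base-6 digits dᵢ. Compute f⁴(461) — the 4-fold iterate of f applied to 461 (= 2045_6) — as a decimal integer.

461 = (2,0,4,5)_6 → 2² + 0² + 4² + 5² = 45
45 = (1,1,3)_6 → 1² + 1² + 3² = 11
11 = (1,5)_6 → 1² + 5² = 26
26 = (4,2)_6 → 4² + 2² = 20

20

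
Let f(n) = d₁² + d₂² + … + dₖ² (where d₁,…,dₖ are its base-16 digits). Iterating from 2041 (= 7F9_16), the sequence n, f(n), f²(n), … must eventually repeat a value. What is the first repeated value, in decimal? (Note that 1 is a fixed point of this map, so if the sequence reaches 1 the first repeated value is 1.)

169

2041 = (7,15,9)_16 → 355
355 = (1,6,3)_16 → 46
46 = (2,14)_16 → 200
200 = (12,8)_16 → 208
208 = (13,0)_16 → 169
169 = (10,9)_16 → 181
181 = (11,5)_16 → 146
146 = (9,2)_16 → 85
85 = (5,5)_16 → 50
50 = (3,2)_16 → 13
13 = (13)_16 → 169  — 169 already appeared earlier.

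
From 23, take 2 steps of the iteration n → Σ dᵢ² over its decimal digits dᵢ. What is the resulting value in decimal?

10

23 → 2² + 3² = 13
13 → 1² + 3² = 10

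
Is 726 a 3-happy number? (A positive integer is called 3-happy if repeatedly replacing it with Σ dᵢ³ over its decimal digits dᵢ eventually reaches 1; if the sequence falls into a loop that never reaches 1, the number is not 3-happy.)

726 → 7³ + 2³ + 6³ = 343 + 8 + 216 = 567
567 → 5³ + 6³ + 7³ = 125 + 216 + 343 = 684
684 → 6³ + 8³ + 4³ = 216 + 512 + 64 = 792
792 → 7³ + 9³ + 2³ = 343 + 729 + 8 = 1080
1080 → 1³ + 0³ + 8³ + 0³ = 1 + 0 + 512 + 0 = 513
513 → 5³ + 1³ + 3³ = 125 + 1 + 27 = 153
153 → 1³ + 5³ + 3³ = 1 + 125 + 27 = 153  — 153 already seen; the sequence cycles without reaching 1.

not 3-happy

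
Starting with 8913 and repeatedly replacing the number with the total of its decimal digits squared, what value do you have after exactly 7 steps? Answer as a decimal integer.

58

8913 → 155
155 → 51
51 → 26
26 → 40
40 → 16
16 → 37
37 → 58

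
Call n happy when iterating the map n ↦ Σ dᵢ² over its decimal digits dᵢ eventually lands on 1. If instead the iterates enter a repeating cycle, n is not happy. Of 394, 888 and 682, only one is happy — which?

888

394: 394 → 106 → 37 → 58 → 89 → 145 → 42 → 20 → 4 → 16 → 37  — repeats 37 (not happy)
888: 888 → 192 → 86 → 100 → 1  — reaches 1 (happy)
682: 682 → 104 → 17 → 50 → 25 → 29 → 85 → 89 → 145 → 42 → 20 → 4 → 16 → 37 → 58 → 89  — repeats 89 (not happy)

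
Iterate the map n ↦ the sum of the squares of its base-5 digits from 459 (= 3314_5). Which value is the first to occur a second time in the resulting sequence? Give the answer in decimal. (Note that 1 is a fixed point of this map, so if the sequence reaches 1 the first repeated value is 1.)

1

459 = (3,3,1,4)_5 → 3² + 3² + 1² + 4² = 35
35 = (1,2,0)_5 → 1² + 2² + 0² = 5
5 = (1,0)_5 → 1² + 0² = 1  — reached the fixed point 1.
1 → 1, so 1 is the first repeated value.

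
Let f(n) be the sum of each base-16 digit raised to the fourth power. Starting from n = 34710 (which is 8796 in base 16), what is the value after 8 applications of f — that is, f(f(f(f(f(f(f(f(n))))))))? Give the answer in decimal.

34710 = (8,7,9,6)_16 → 8⁴ + 7⁴ + 9⁴ + 6⁴ = 4096 + 2401 + 6561 + 1296 = 14354
14354 = (3,8,1,2)_16 → 3⁴ + 8⁴ + 1⁴ + 2⁴ = 81 + 4096 + 1 + 16 = 4194
4194 = (1,0,6,2)_16 → 1⁴ + 0⁴ + 6⁴ + 2⁴ = 1 + 0 + 1296 + 16 = 1313
1313 = (5,2,1)_16 → 5⁴ + 2⁴ + 1⁴ = 625 + 16 + 1 = 642
642 = (2,8,2)_16 → 2⁴ + 8⁴ + 2⁴ = 16 + 4096 + 16 = 4128
4128 = (1,0,2,0)_16 → 1⁴ + 0⁴ + 2⁴ + 0⁴ = 1 + 0 + 16 + 0 = 17
17 = (1,1)_16 → 1⁴ + 1⁴ = 1 + 1 = 2
2 = (2)_16 → 2⁴ = 16

16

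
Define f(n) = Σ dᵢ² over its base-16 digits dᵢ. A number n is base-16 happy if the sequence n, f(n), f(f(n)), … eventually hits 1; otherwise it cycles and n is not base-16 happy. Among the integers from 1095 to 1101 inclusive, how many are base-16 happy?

1095: 1095 → 81 → 26 → 101 → 61 → 178 → 125 → 218 → 269 → 170 → 200 → 208 → 169 → 181 → 146 → 85 → 50 → 13 → 169  (repeats 169)
1096: 1096 → 96 → 36 → 20 → 17 → 2 → 4 → 16 → 1  (reaches 1)
1097: 1097 → 113 → 50 → 13 → 169 → 181 → 146 → 85 → 50  (repeats 50)
1098: 1098 → 132 → 80 → 25 → 82 → 29 → 170 → 200 → 208 → 169 → 181 → 146 → 85 → 50 → 13 → 169  (repeats 169)
1099: 1099 → 153 → 162 → 104 → 100 → 52 → 25 → 82 → 29 → 170 → 200 → 208 → 169 → 181 → 146 → 85 → 50 → 13 → 169  (repeats 169)
1100: 1100 → 176 → 121 → 130 → 68 → 32 → 4 → 16 → 1  (reaches 1)
1101: 1101 → 201 → 225 → 197 → 169 → 181 → 146 → 85 → 50 → 13 → 169  (repeats 169)
base-16 happy: 1096, 1100

2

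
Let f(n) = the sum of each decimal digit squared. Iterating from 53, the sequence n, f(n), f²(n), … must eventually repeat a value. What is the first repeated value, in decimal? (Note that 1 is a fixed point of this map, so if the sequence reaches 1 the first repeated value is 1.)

89

53 → 5² + 3² = 34
34 → 3² + 4² = 25
25 → 2² + 5² = 29
29 → 2² + 9² = 85
85 → 8² + 5² = 89
89 → 8² + 9² = 145
145 → 1² + 4² + 5² = 42
42 → 4² + 2² = 20
20 → 2² + 0² = 4
4 → 4² = 16
16 → 1² + 6² = 37
37 → 3² + 7² = 58
58 → 5² + 8² = 89  — 89 already appeared earlier.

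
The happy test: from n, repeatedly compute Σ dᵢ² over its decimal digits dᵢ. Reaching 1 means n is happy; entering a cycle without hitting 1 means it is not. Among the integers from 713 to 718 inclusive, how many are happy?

1

713: 713 → 59 → 106 → 37 → 58 → 89 → 145 → 42 → 20 → 4 → 16 → 37  — not happy
714: 714 → 66 → 72 → 53 → 34 → 25 → 29 → 85 → 89 → 145 → 42 → 20 → 4 → 16 → 37 → 58 → 89  — not happy
715: 715 → 75 → 74 → 65 → 61 → 37 → 58 → 89 → 145 → 42 → 20 → 4 → 16 → 37  — not happy
716: 716 → 86 → 100 → 1  — happy
717: 717 → 99 → 162 → 41 → 17 → 50 → 25 → 29 → 85 → 89 → 145 → 42 → 20 → 4 → 16 → 37 → 58 → 89  — not happy
718: 718 → 114 → 18 → 65 → 61 → 37 → 58 → 89 → 145 → 42 → 20 → 4 → 16 → 37  — not happy
happy: 716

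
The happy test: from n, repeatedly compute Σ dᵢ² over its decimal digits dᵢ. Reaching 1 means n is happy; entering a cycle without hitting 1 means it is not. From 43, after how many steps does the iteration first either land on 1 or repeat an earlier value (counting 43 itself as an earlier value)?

43 → 4² + 3² = 16 + 9 = 25
25 → 2² + 5² = 4 + 25 = 29
29 → 2² + 9² = 4 + 81 = 85
85 → 8² + 5² = 64 + 25 = 89
89 → 8² + 9² = 64 + 81 = 145
145 → 1² + 4² + 5² = 1 + 16 + 25 = 42
42 → 4² + 2² = 16 + 4 = 20
20 → 2² + 0² = 4 + 0 = 4
4 → 4² = 16
16 → 1² + 6² = 1 + 36 = 37
37 → 3² + 7² = 9 + 49 = 58
58 → 5² + 8² = 25 + 64 = 89  — 89 repeats.
That took 12 steps.

12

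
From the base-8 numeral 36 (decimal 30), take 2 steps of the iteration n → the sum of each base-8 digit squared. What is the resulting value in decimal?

50

30 = (3,6)_8 → 3² + 6² = 9 + 36 = 45
45 = (5,5)_8 → 5² + 5² = 25 + 25 = 50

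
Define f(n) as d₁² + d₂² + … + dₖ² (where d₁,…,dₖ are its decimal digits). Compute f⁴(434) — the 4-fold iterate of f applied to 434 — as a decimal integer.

25

434 → 4² + 3² + 4² = 41
41 → 4² + 1² = 17
17 → 1² + 7² = 50
50 → 5² + 0² = 25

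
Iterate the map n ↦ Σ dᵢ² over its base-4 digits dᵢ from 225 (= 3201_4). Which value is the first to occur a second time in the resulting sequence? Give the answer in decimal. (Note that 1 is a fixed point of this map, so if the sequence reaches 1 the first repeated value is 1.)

225 = (3,2,0,1)_4 → 3² + 2² + 0² + 1² = 9 + 4 + 0 + 1 = 14
14 = (3,2)_4 → 3² + 2² = 9 + 4 = 13
13 = (3,1)_4 → 3² + 1² = 9 + 1 = 10
10 = (2,2)_4 → 2² + 2² = 4 + 4 = 8
8 = (2,0)_4 → 2² + 0² = 4 + 0 = 4
4 = (1,0)_4 → 1² + 0² = 1 + 0 = 1  — reached the fixed point 1.
1 → 1, so 1 is the first repeated value.

1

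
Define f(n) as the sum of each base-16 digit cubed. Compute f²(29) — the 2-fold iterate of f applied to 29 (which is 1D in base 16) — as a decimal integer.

29 = (1,13)_16 → 1³ + 13³ = 1 + 2197 = 2198
2198 = (8,9,6)_16 → 8³ + 9³ + 6³ = 512 + 729 + 216 = 1457

1457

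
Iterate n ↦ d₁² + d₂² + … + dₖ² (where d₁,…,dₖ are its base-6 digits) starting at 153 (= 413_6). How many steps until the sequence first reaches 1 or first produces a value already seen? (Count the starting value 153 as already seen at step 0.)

153 = (4,1,3)_6 → 4² + 1² + 3² = 16 + 1 + 9 = 26
26 = (4,2)_6 → 4² + 2² = 16 + 4 = 20
20 = (3,2)_6 → 3² + 2² = 9 + 4 = 13
13 = (2,1)_6 → 2² + 1² = 4 + 1 = 5
5 = (5)_6 → 5² = 25
25 = (4,1)_6 → 4² + 1² = 16 + 1 = 17
17 = (2,5)_6 → 2² + 5² = 4 + 25 = 29
29 = (4,5)_6 → 4² + 5² = 16 + 25 = 41
41 = (1,0,5)_6 → 1² + 0² + 5² = 1 + 0 + 25 = 26  — 26 repeats.
That took 9 steps.

9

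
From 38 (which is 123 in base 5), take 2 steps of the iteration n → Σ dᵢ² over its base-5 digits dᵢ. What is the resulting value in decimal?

20

38 = (1,2,3)_5 → 1² + 2² + 3² = 14
14 = (2,4)_5 → 2² + 4² = 20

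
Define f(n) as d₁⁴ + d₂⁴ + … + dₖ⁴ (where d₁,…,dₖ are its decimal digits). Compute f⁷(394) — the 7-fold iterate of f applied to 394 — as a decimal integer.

514

394 → 3⁴ + 9⁴ + 4⁴ = 6898
6898 → 6⁴ + 8⁴ + 9⁴ + 8⁴ = 16049
16049 → 1⁴ + 6⁴ + 0⁴ + 4⁴ + 9⁴ = 8114
8114 → 8⁴ + 1⁴ + 1⁴ + 4⁴ = 4354
4354 → 4⁴ + 3⁴ + 5⁴ + 4⁴ = 1218
1218 → 1⁴ + 2⁴ + 1⁴ + 8⁴ = 4114
4114 → 4⁴ + 1⁴ + 1⁴ + 4⁴ = 514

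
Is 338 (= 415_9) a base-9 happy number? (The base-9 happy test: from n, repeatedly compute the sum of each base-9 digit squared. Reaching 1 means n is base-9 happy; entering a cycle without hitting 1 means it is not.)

338 = (4,1,5)_9 → 4² + 1² + 5² = 16 + 1 + 25 = 42
42 = (4,6)_9 → 4² + 6² = 16 + 36 = 52
52 = (5,7)_9 → 5² + 7² = 25 + 49 = 74
74 = (8,2)_9 → 8² + 2² = 64 + 4 = 68
68 = (7,5)_9 → 7² + 5² = 49 + 25 = 74  — 74 already seen; the sequence cycles without reaching 1.

not base-9 happy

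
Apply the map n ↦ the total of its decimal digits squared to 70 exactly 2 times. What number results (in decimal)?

70 → 7² + 0² = 49 + 0 = 49
49 → 4² + 9² = 16 + 81 = 97

97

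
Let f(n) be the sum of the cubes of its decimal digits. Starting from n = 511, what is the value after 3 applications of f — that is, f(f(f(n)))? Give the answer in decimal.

160

511 → 5³ + 1³ + 1³ = 127
127 → 1³ + 2³ + 7³ = 352
352 → 3³ + 5³ + 2³ = 160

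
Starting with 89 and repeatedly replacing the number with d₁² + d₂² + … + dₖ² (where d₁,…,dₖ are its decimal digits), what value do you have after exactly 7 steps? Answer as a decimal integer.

58

89 → 8² + 9² = 145
145 → 1² + 4² + 5² = 42
42 → 4² + 2² = 20
20 → 2² + 0² = 4
4 → 4² = 16
16 → 1² + 6² = 37
37 → 3² + 7² = 58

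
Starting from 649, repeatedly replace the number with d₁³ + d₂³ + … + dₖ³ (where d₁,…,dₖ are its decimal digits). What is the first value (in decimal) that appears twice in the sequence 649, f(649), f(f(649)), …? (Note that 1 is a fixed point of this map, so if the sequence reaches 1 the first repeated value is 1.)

649 → 6³ + 4³ + 9³ = 1009
1009 → 1³ + 0³ + 0³ + 9³ = 730
730 → 7³ + 3³ + 0³ = 370
370 → 3³ + 7³ + 0³ = 370  — 370 already appeared earlier.

370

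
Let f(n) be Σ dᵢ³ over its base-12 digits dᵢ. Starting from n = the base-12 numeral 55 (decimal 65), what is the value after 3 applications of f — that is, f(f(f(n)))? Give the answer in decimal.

1217

65 = (5,5)_12 → 5³ + 5³ = 125 + 125 = 250
250 = (1,8,10)_12 → 1³ + 8³ + 10³ = 1 + 512 + 1000 = 1513
1513 = (10,6,1)_12 → 10³ + 6³ + 1³ = 1000 + 216 + 1 = 1217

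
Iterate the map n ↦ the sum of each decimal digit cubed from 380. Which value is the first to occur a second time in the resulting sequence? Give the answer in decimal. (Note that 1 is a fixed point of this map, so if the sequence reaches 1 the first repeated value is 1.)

380 → 3³ + 8³ + 0³ = 27 + 512 + 0 = 539
539 → 5³ + 3³ + 9³ = 125 + 27 + 729 = 881
881 → 8³ + 8³ + 1³ = 512 + 512 + 1 = 1025
1025 → 1³ + 0³ + 2³ + 5³ = 1 + 0 + 8 + 125 = 134
134 → 1³ + 3³ + 4³ = 1 + 27 + 64 = 92
92 → 9³ + 2³ = 729 + 8 = 737
737 → 7³ + 3³ + 7³ = 343 + 27 + 343 = 713
713 → 7³ + 1³ + 3³ = 343 + 1 + 27 = 371
371 → 3³ + 7³ + 1³ = 27 + 343 + 1 = 371  — 371 already appeared earlier.

371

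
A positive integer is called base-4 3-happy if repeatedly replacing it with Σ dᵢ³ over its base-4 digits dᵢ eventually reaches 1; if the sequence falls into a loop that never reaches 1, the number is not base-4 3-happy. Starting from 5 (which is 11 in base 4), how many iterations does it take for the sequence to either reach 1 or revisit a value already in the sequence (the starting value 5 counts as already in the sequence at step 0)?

3

5 = (1,1)_4 → 1³ + 1³ = 1 + 1 = 2
2 = (2)_4 → 2³ = 8
8 = (2,0)_4 → 2³ + 0³ = 8 + 0 = 8  — 8 repeats.
That took 3 steps.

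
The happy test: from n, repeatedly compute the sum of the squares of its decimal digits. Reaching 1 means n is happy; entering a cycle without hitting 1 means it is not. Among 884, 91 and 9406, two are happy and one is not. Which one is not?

884: 884 → 144 → 33 → 18 → 65 → 61 → 37 → 58 → 89 → 145 → 42 → 20 → 4 → 16 → 37  — repeats 37 (not happy)
91: 91 → 82 → 68 → 100 → 1  — reaches 1 (happy)
9406: 9406 → 133 → 19 → 82 → 68 → 100 → 1  — reaches 1 (happy)

884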